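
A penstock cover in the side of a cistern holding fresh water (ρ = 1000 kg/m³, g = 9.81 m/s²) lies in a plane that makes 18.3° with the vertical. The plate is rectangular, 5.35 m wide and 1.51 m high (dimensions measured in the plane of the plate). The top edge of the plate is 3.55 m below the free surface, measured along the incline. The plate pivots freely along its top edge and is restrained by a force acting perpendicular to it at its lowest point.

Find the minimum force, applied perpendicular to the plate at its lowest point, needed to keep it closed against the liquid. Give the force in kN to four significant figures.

P ≈ 171.4 kN

γ = ρg = 1000 × 9.81 = 9810 N/m³ = 9.81 kN/m³.
The plate makes 18.3° with the vertical, i.e. θ = 90° − 18.3° = 71.7° to the horizontal. Measuring y along the incline from the free-surface line, vertical depth h = y·sinθ with sinθ = 0.949425.
The centroid lies 1.51/2 = 0.755 m below the top edge, so y_c = 3.55 + 0.755 = 4.305 m and h_c = 4.305 × 0.949425 = 4.08727 m.
A = 5.35 × 1.51 = 8.0785 m².
Resultant F = γ·h_c·A = 9.81 × 4.08727 × 8.0785 = 323.916 kN.
I_c = b·h³/12 = 5.35 × 1.51³/12 = 1.53498 m⁴.
Centre of pressure: y_p = y_c + I_c/(y_c·A) = 4.305 + 1.53498/(4.305 × 8.0785) = 4.305 + 0.0441366 = 4.34914 m along the plane.
The resultant acts 0.755 + 0.0441366 = 0.799137 m (along the plate) below the hinge at the top edge, so the moment about the hinge is M = F × 0.799137 = 323.916 × 0.799137 = 258.853 kN·m.
A normal force at the bottom, 1.51 m from the hinge, must supply this moment: P = 258.853/1.51 = 171.426 kN.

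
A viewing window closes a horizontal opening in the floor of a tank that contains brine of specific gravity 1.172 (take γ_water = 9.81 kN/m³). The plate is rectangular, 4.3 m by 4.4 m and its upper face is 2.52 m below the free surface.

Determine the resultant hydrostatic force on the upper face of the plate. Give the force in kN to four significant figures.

F ≈ 548.2 kN

γ = 1.172 × 9.81 = 11.49732 kN/m³.
The plate is horizontal, so pressure is uniform at p = γ·h = 11.49732 × 2.52 = 28.9732 kN/m².
A = 4.3 × 4.4 = 18.92 m².
F = p·A = 28.9732 × 18.92 = 548.173 kN.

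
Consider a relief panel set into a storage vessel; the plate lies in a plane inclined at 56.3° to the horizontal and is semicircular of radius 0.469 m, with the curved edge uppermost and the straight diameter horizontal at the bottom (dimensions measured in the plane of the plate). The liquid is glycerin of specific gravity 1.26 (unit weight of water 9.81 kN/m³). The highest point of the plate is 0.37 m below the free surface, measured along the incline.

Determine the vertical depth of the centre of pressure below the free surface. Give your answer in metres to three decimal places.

γ = 1.26 × 9.81 = 12.3606 kN/m³.
Let θ = 56.3° be the plate's angle to the horizontal; measure y along the incline from where the plane meets the free surface. Vertical depth h = y·sinθ with sinθ = 0.831954.
The centroid lies 4r/(3π) = 0.19905 m above the diameter, so r − 4r/(3π) = 0.469 − 0.19905 = 0.26995 m below the topmost point, so y_c = 0.37 + 0.26995 = 0.63995 m and h_c = 0.63995 × 0.831954 = 0.532409 m.
A = πr²/2 = π × 0.469²/2 = 0.345514 m².
Resultant F = γ·h_c·A = 12.3606 × 0.532409 × 0.345514 = 2.27379 kN.
I_c = (π/8 − 8/(9π))·r⁴ = 0.109757 × 0.469⁴ = 0.00531036 m⁴.
Centre of pressure: y_p = y_c + I_c/(y_c·A) = 0.63995 + 0.00531036/(0.63995 × 0.345514) = 0.63995 + 0.0240166 = 0.663967 m along the plane.
Vertically, h_p = y_p·sinθ = 0.663967 × 0.831954 = 0.55239 m.

h_p = 0.552 m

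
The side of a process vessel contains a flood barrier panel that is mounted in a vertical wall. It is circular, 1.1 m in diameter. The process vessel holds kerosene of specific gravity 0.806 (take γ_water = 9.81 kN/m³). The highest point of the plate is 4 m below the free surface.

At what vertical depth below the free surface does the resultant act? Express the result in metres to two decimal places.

γ = 0.806 × 9.81 = 7.90686 kN/m³.
The centroid is at the centre, 0.55 m below the top of the plate, so the centroid depth is h_c = 4 + 0.55 = 4.55 m.
A = π(0.55)² = 0.950332 m².
Resultant F = γ·h_c·A = 7.90686 × 4.55 × 0.950332 = 34.1893 kN.
I_c = πr⁴/4 = π × 0.55⁴/4 = 0.0718688 m⁴.
Centre of pressure: y_p = y_c + I_c/(y_c·A) = 4.55 + 0.0718688/(4.55 × 0.950332) = 4.55 + 0.0166209 = 4.56662 m along the plane.

h_p = 4.57 m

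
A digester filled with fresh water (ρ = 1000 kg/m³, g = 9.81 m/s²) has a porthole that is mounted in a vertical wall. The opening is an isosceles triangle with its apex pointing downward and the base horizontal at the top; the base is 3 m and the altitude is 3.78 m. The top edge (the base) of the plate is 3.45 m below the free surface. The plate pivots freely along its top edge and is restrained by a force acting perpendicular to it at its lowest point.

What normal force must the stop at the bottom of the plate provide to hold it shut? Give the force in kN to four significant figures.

P ≈ 99.01 kN

γ = ρg = 1000 × 9.81 = 9810 N/m³ = 9.81 kN/m³.
With the apex down, the centroid sits h/3 = 3.78/3 = 1.26 m below the base (the top edge), so the centroid depth is h_c = 3.45 + 1.26 = 4.71 m.
A = ½ × 3 × 3.78 = 5.67 m².
Resultant F = γ·h_c·A = 9.81 × 4.71 × 5.67 = 261.983 kN.
I_c = b·h³/36 = 3 × 3.78³/36 = 4.50085 m⁴.
Centre of pressure: y_p = y_c + I_c/(y_c·A) = 4.71 + 4.50085/(4.71 × 5.67) = 4.71 + 0.168535 = 4.87854 m along the plane.
The resultant acts 1.26 + 0.168535 = 1.42854 m (along the plate) below the hinge at the top edge, so the moment about the hinge is M = F × 1.42854 = 261.983 × 1.42854 = 374.253 kN·m.
A normal force at the bottom, 3.78 m from the hinge, must supply this moment: P = 374.253/3.78 = 99.0087 kN.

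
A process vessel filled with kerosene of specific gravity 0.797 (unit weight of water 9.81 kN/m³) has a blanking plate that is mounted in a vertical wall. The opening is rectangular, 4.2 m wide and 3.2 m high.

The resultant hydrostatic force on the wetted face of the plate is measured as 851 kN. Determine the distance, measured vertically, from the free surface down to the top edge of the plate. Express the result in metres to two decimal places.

d_top ≈ 6.50 m

γ = 0.797 × 9.81 = 7.81857 kN/m³.
A = 4.2 × 3.2 = 13.44 m².
From F = γ·h_c·A, the centroid depth is h_c = 851/(7.81857 × 13.44) = 8.09847 m.
The centroid lies 3.2/2 = 1.6 m below the top edge, so the top edge sits at h_top = 8.09847 − 1.6 = 6.49847 m below the surface.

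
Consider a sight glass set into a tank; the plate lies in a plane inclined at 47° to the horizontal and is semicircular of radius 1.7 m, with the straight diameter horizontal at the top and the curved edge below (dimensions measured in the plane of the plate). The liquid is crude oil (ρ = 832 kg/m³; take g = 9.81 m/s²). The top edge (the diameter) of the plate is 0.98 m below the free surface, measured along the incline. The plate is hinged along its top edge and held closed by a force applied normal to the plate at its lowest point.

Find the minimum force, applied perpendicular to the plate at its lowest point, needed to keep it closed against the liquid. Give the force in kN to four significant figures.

γ = ρg = 832 × 9.81 / 1000 = 8.16192 kN/m³.
Let θ = 47° be the plate's angle to the horizontal; measure y along the incline from where the plane meets the free surface. Vertical depth h = y·sinθ with sinθ = 0.731354.
The centroid of a semicircle lies 4r/(3π) = 0.721502 m from the diameter, here below the top edge, so y_c = 0.98 + 0.721502 = 1.7015 m and h_c = 1.7015 × 0.731354 = 1.2444 m.
A = πr²/2 = π × 1.7²/2 = 4.5396 m².
Resultant F = γ·h_c·A = 8.16192 × 1.2444 × 4.5396 = 46.1073 kN.
I_c = (π/8 − 8/(9π))·r⁴ = 0.109757 × 1.7⁴ = 0.916701 m⁴.
Centre of pressure: y_p = y_c + I_c/(y_c·A) = 1.7015 + 0.916701/(1.7015 × 4.5396) = 1.7015 + 0.11868 = 1.82018 m along the plane.
The resultant acts 0.721502 + 0.11868 = 0.840182 m (along the plate) below the hinge at the top edge, so the moment about the hinge is M = F × 0.840182 = 46.1073 × 0.840182 = 38.7385 kN·m.
A normal force at the bottom, 1.7 m from the hinge, must supply this moment: P = 38.7385/1.7 = 22.7874 kN.

P ≈ 22.79 kN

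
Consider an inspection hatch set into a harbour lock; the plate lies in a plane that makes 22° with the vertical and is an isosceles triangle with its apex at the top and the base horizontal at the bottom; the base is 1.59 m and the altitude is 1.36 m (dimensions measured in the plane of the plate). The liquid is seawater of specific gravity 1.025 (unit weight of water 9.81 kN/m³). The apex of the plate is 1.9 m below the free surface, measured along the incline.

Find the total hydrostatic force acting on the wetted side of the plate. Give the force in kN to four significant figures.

F ≈ 28.29 kN

γ = 1.025 × 9.81 = 10.05525 kN/m³.
The plate makes 22° with the vertical, i.e. θ = 90° − 22° = 68° to the horizontal. Measuring y along the incline from the free-surface line, vertical depth h = y·sinθ with sinθ = 0.927184.
With the apex up, the centroid sits 2h/3 = 2 × 1.36/3 = 0.906667 m below the apex, so y_c = 1.9 + 0.906667 = 2.80667 m and h_c = 2.80667 × 0.927184 = 2.6023 m.
A = ½ × 1.59 × 1.36 = 1.0812 m².
Resultant F = γ·h_c·A = 10.05525 × 2.6023 × 1.0812 = 28.2915 kN.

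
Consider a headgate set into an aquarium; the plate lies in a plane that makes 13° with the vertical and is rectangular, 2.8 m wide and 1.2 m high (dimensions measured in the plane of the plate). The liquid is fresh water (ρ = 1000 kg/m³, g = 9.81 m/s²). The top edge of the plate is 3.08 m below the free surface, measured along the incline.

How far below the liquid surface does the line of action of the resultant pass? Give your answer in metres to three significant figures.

γ = ρg = 1000 × 9.81 = 9810 N/m³ = 9.81 kN/m³.
The plate makes 13° with the vertical, i.e. θ = 90° − 13° = 77° to the horizontal. Measuring y along the incline from the free-surface line, vertical depth h = y·sinθ with sinθ = 0.974370.
The centroid lies 1.2/2 = 0.6 m below the top edge, so y_c = 3.08 + 0.6 = 3.68 m and h_c = 3.68 × 0.974370 = 3.58568 m.
A = 2.8 × 1.2 = 3.36 m².
Resultant F = γ·h_c·A = 9.81 × 3.58568 × 3.36 = 118.19 kN.
I_c = b·h³/12 = 2.8 × 1.2³/12 = 0.4032 m⁴.
Centre of pressure: y_p = y_c + I_c/(y_c·A) = 3.68 + 0.4032/(3.68 × 3.36) = 3.68 + 0.0326087 = 3.71261 m along the plane.
Vertically, h_p = y_p·sinθ = 3.71261 × 0.974370 = 3.61746 m.

h_p = 3.62 m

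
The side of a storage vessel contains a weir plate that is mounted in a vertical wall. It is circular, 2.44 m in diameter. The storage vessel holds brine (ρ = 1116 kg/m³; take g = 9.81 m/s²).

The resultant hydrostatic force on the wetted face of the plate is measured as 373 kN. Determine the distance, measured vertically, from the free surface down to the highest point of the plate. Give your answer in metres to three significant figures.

d_top ≈ 6.07 m

γ = ρg = 1116 × 9.81 / 1000 = 10.94796 kN/m³.
A = π(1.22)² = 4.67595 m².
From F = γ·h_c·A, the centroid depth is h_c = 373/(10.94796 × 4.67595) = 7.28628 m.
The centroid is at the centre, 1.22 m below the top of the plate, so the highest point sits at h_top = 7.28628 − 1.22 = 6.06628 m below the surface.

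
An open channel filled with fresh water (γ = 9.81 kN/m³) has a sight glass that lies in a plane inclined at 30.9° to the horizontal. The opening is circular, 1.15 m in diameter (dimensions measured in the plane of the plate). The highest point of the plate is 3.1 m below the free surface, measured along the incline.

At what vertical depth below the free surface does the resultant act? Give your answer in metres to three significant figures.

γ = 9.81 kN/m³.
Let θ = 30.9° be the plate's angle to the horizontal; measure y along the incline from where the plane meets the free surface. Vertical depth h = y·sinθ with sinθ = 0.513541.
The centroid is at the centre, 0.575 m below the top of the plate, so y_c = 3.1 + 0.575 = 3.675 m and h_c = 3.675 × 0.513541 = 1.88726 m.
A = π(0.575)² = 1.03869 m².
Resultant F = γ·h_c·A = 9.81 × 1.88726 × 1.03869 = 19.2303 kN.
I_c = πr⁴/4 = π × 0.575⁴/4 = 0.0858541 m⁴.
Centre of pressure: y_p = y_c + I_c/(y_c·A) = 3.675 + 0.0858541/(3.675 × 1.03869) = 3.675 + 0.0224915 = 3.69749 m along the plane.
Vertically, h_p = y_p·sinθ = 3.69749 × 0.513541 = 1.89881 m.

h_p = 1.90 m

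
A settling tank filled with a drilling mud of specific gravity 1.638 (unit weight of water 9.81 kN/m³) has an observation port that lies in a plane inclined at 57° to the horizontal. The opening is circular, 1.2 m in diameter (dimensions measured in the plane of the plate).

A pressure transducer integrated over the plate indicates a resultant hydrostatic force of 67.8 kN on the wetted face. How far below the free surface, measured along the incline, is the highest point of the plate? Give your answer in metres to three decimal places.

γ = 1.638 × 9.81 = 16.06878 kN/m³.
A = π(0.6)² = 1.13097 m².
From F = γ·h_c·A, the centroid depth is h_c = 67.8/(16.06878 × 1.13097) = 3.73075 m.
Let θ = 57° be the plate's angle to the horizontal; measure y along the incline from where the plane meets the free surface. Vertical depth h = y·sinθ with sinθ = 0.838671.
Along the incline, y_c = h_c/sinθ = 3.73075/0.838671 = 4.44841 m.
The centroid is at the centre, 0.6 m below the top of the plate, so the highest point sits at y_top = 4.44841 − 0.6 = 3.84841 m along the incline.

y_top ≈ 3.848 m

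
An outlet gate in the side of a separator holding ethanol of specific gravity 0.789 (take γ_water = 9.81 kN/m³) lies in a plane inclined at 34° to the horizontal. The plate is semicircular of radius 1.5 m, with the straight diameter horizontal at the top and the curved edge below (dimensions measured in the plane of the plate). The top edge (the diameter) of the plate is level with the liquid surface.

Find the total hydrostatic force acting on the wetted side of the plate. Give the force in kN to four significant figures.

γ = 0.789 × 9.81 = 7.74009 kN/m³.
Let θ = 34° be the plate's angle to the horizontal; measure y along the incline from where the plane meets the free surface. Vertical depth h = y·sinθ with sinθ = 0.559193.
The centroid of a semicircle lies 4r/(3π) = 0.63662 m from the diameter, here below the top edge, so y_c = 0.63662 m and h_c = 0.63662 × 0.559193 = 0.355993 m.
A = πr²/2 = π × 1.5²/2 = 3.53429 m².
Resultant F = γ·h_c·A = 7.74009 × 0.355993 × 3.53429 = 9.73845 kN.

F ≈ 9.738 kN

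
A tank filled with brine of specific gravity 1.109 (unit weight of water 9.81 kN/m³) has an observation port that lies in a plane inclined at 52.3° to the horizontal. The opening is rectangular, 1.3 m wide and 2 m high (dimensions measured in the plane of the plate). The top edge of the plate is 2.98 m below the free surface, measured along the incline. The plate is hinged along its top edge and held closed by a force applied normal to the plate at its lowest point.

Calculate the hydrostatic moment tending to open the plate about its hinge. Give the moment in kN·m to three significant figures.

M ≈ 96.5 kN·m

γ = 1.109 × 9.81 = 10.87929 kN/m³.
Let θ = 52.3° be the plate's angle to the horizontal; measure y along the incline from where the plane meets the free surface. Vertical depth h = y·sinθ with sinθ = 0.791224.
The centroid lies 2/2 = 1 m below the top edge, so y_c = 2.98 + 1 = 3.98 m and h_c = 3.98 × 0.791224 = 3.14907 m.
A = 1.3 × 2 = 2.6 m².
Resultant F = γ·h_c·A = 10.87929 × 3.14907 × 2.6 = 89.0751 kN.
I_c = b·h³/12 = 1.3 × 2³/12 = 0.866667 m⁴.
Centre of pressure: y_p = y_c + I_c/(y_c·A) = 3.98 + 0.866667/(3.98 × 2.6) = 3.98 + 0.0837521 = 4.06375 m along the plane.
The resultant acts 1 + 0.0837521 = 1.08375 m (along the plate) below the hinge at the top edge, so the moment about the hinge is M = F × 1.08375 = 89.0751 × 1.08375 = 96.5351 kN·m.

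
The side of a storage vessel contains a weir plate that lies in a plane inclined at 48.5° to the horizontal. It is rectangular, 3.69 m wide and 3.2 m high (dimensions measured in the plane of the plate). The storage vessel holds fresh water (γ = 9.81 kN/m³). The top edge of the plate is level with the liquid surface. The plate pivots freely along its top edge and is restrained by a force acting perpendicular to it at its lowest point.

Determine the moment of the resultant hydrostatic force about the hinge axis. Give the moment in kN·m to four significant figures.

M ≈ 296.1 kN·m

γ = 9.81 kN/m³.
Let θ = 48.5° be the plate's angle to the horizontal; measure y along the incline from where the plane meets the free surface. Vertical depth h = y·sinθ with sinθ = 0.748956.
The centroid lies 3.2/2 = 1.6 m below the top edge, so y_c = 1.6 m and h_c = 1.6 × 0.748956 = 1.19833 m.
A = 3.69 × 3.2 = 11.808 m².
Resultant F = γ·h_c·A = 9.81 × 1.19833 × 11.808 = 138.81 kN.
I_c = b·h³/12 = 3.69 × 3.2³/12 = 10.0762 m⁴.
Centre of pressure: y_p = y_c + I_c/(y_c·A) = 1.6 + 10.0762/(1.6 × 11.808) = 1.6 + 0.533335 = 2.13334 m along the plane.
The resultant acts 1.6 + 0.533335 = 2.13334 m (along the plate) below the hinge at the top edge, so the moment about the hinge is M = F × 2.13334 = 138.81 × 2.13334 = 296.129 kN·m.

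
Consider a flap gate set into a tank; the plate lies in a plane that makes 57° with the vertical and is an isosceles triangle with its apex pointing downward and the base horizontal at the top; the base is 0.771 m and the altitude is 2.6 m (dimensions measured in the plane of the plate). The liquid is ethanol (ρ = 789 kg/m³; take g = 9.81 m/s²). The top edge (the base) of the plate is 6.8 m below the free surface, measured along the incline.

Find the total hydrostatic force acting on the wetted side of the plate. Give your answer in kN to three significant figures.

γ = ρg = 789 × 9.81 / 1000 = 7.74009 kN/m³.
The plate makes 57° with the vertical, i.e. θ = 90° − 57° = 33° to the horizontal. Measuring y along the incline from the free-surface line, vertical depth h = y·sinθ with sinθ = 0.544639.
With the apex down, the centroid sits h/3 = 2.6/3 = 0.866667 m below the base (the top edge), so y_c = 6.8 + 0.866667 = 7.66667 m and h_c = 7.66667 × 0.544639 = 4.17557 m.
A = ½ × 0.771 × 2.6 = 1.0023 m².
Resultant F = γ·h_c·A = 7.74009 × 4.17557 × 1.0023 = 32.3936 kN.

F ≈ 32.4 kN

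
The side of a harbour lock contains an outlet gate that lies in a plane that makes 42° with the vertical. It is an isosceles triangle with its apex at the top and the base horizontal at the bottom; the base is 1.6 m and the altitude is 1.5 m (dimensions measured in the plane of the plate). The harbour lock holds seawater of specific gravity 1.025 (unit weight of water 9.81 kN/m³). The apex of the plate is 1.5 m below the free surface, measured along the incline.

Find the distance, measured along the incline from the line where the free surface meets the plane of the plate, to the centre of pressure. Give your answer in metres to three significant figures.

γ = 1.025 × 9.81 = 10.05525 kN/m³.
The plate makes 42° with the vertical, i.e. θ = 90° − 42° = 48° to the horizontal. Measuring y along the incline from the free-surface line, vertical depth h = y·sinθ with sinθ = 0.743145.
With the apex up, the centroid sits 2h/3 = 2 × 1.5/3 = 1 m below the apex, so y_c = 1.5 + 1 = 2.5 m and h_c = 2.5 × 0.743145 = 1.85786 m.
A = ½ × 1.6 × 1.5 = 1.2 m².
Resultant F = γ·h_c·A = 10.05525 × 1.85786 × 1.2 = 22.4175 kN.
I_c = b·h³/36 = 1.6 × 1.5³/36 = 0.15 m⁴.
Centre of pressure: y_p = y_c + I_c/(y_c·A) = 2.5 + 0.15/(2.5 × 1.2) = 2.5 + 0.05 = 2.55 m along the plane.

y_p = 2.55 m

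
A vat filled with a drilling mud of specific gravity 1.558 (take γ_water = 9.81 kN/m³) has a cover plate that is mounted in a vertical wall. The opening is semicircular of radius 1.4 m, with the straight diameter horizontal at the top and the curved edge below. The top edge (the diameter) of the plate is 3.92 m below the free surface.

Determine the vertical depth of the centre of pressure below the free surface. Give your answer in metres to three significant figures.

h_p = 4.54 m

γ = 1.558 × 9.81 = 15.28398 kN/m³.
The centroid of a semicircle lies 4r/(3π) = 0.594178 m from the diameter, here below the top edge, so the centroid depth is h_c = 3.92 + 0.594178 = 4.51418 m.
A = πr²/2 = π × 1.4²/2 = 3.07876 m².
Resultant F = γ·h_c·A = 15.28398 × 4.51418 × 3.07876 = 212.418 kN.
I_c = (π/8 − 8/(9π))·r⁴ = 0.109757 × 1.4⁴ = 0.421642 m⁴.
Centre of pressure: y_p = y_c + I_c/(y_c·A) = 4.51418 + 0.421642/(4.51418 × 3.07876) = 4.51418 + 0.0303382 = 4.54452 m along the plane.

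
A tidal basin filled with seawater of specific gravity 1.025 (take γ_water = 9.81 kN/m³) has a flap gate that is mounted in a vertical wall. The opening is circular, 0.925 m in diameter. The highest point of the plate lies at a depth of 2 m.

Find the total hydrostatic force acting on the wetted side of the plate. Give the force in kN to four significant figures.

F ≈ 16.64 kN

γ = 1.025 × 9.81 = 10.05525 kN/m³.
The centroid is at the centre, 0.4625 m below the top of the plate, so the centroid depth is h_c = 2 + 0.4625 = 2.4625 m.
A = π(0.4625)² = 0.672006 m².
Resultant F = γ·h_c·A = 10.05525 × 2.4625 × 0.672006 = 16.6396 kN.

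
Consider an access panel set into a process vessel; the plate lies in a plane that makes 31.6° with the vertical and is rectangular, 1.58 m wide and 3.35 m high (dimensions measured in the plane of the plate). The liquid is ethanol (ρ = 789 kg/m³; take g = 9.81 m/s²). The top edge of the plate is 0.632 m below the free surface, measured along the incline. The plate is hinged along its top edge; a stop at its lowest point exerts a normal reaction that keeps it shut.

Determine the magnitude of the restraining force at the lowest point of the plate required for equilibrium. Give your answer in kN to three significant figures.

P ≈ 50.0 kN

γ = ρg = 789 × 9.81 / 1000 = 7.74009 kN/m³.
The plate makes 31.6° with the vertical, i.e. θ = 90° − 31.6° = 58.4° to the horizontal. Measuring y along the incline from the free-surface line, vertical depth h = y·sinθ with sinθ = 0.851727.
The centroid lies 3.35/2 = 1.675 m below the top edge, so y_c = 0.632 + 1.675 = 2.307 m and h_c = 2.307 × 0.851727 = 1.96493 m.
A = 1.58 × 3.35 = 5.293 m².
Resultant F = γ·h_c·A = 7.74009 × 1.96493 × 5.293 = 80.4998 kN.
I_c = b·h³/12 = 1.58 × 3.35³/12 = 4.95006 m⁴.
Centre of pressure: y_p = y_c + I_c/(y_c·A) = 2.307 + 4.95006/(2.307 × 5.293) = 2.307 + 0.405379 = 2.71238 m along the plane.
The resultant acts 1.675 + 0.405379 = 2.08038 m (along the plate) below the hinge at the top edge, so the moment about the hinge is M = F × 2.08038 = 80.4998 × 2.08038 = 167.47 kN·m.
A normal force at the bottom, 3.35 m from the hinge, must supply this moment: P = 167.47/3.35 = 49.991 kN.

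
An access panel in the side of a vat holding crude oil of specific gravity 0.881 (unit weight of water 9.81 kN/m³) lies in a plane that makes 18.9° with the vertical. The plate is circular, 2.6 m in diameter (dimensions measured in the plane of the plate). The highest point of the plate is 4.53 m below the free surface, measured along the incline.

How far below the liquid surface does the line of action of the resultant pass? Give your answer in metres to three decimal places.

h_p = 5.584 m

γ = 0.881 × 9.81 = 8.64261 kN/m³.
The plate makes 18.9° with the vertical, i.e. θ = 90° − 18.9° = 71.1° to the horizontal. Measuring y along the incline from the free-surface line, vertical depth h = y·sinθ with sinθ = 0.946085.
The centroid is at the centre, 1.3 m below the top of the plate, so y_c = 4.53 + 1.3 = 5.83 m and h_c = 5.83 × 0.946085 = 5.51568 m.
A = π(1.3)² = 5.30929 m².
Resultant F = γ·h_c·A = 8.64261 × 5.51568 × 5.30929 = 253.093 kN.
I_c = πr⁴/4 = π × 1.3⁴/4 = 2.24318 m⁴.
Centre of pressure: y_p = y_c + I_c/(y_c·A) = 5.83 + 2.24318/(5.83 × 5.30929) = 5.83 + 0.0724701 = 5.90247 m along the plane.
Vertically, h_p = y_p·sinθ = 5.90247 × 0.946085 = 5.58424 m.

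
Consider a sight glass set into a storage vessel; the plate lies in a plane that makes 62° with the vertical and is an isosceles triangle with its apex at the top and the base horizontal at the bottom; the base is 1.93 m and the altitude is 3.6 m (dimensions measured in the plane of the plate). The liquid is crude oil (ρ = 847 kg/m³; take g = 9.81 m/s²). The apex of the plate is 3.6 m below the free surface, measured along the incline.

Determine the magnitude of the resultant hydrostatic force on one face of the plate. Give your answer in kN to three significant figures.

F ≈ 81.3 kN

γ = ρg = 847 × 9.81 / 1000 = 8.30907 kN/m³.
The plate makes 62° with the vertical, i.e. θ = 90° − 62° = 28° to the horizontal. Measuring y along the incline from the free-surface line, vertical depth h = y·sinθ with sinθ = 0.469472.
With the apex up, the centroid sits 2h/3 = 2 × 3.6/3 = 2.4 m below the apex, so y_c = 3.6 + 2.4 = 6 m and h_c = 6 × 0.469472 = 2.81683 m.
A = ½ × 1.93 × 3.6 = 3.474 m².
Resultant F = γ·h_c·A = 8.30907 × 2.81683 × 3.474 = 81.3098 kN.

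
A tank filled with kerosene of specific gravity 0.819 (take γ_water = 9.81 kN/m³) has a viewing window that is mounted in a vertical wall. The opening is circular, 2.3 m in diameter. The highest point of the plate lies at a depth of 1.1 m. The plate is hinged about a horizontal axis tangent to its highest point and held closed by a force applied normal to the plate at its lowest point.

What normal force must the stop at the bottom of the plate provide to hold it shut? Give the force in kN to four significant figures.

γ = 0.819 × 9.81 = 8.03439 kN/m³.
The centroid is at the centre, 1.15 m below the top of the plate, so the centroid depth is h_c = 1.1 + 1.15 = 2.25 m.
A = π(1.15)² = 4.15476 m².
Resultant F = γ·h_c·A = 8.03439 × 2.25 × 4.15476 = 75.1072 kN.
I_c = πr⁴/4 = π × 1.15⁴/4 = 1.37367 m⁴.
Centre of pressure: y_p = y_c + I_c/(y_c·A) = 2.25 + 1.37367/(2.25 × 4.15476) = 2.25 + 0.146945 = 2.39695 m along the plane.
The resultant acts 1.15 + 0.146945 = 1.29695 m (along the plate) below the hinge at the top edge, so the moment about the hinge is M = F × 1.29695 = 75.1072 × 1.29695 = 97.4103 kN·m.
A normal force at the bottom, 2.3 m from the hinge, must supply this moment: P = 97.4103/2.3 = 42.3523 kN.

P ≈ 42.35 kN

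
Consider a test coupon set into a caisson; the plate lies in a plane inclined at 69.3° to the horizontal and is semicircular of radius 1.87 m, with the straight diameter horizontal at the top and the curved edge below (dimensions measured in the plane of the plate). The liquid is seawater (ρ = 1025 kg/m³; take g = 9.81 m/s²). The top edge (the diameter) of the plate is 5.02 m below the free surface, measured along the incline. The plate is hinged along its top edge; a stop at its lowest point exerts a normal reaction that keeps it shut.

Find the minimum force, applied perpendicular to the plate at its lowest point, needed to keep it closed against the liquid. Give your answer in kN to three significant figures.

γ = ρg = 1025 × 9.81 / 1000 = 10.05525 kN/m³.
Let θ = 69.3° be the plate's angle to the horizontal; measure y along the incline from where the plane meets the free surface. Vertical depth h = y·sinθ with sinθ = 0.935444.
The centroid of a semicircle lies 4r/(3π) = 0.793653 m from the diameter, here below the top edge, so y_c = 5.02 + 0.793653 = 5.81365 m and h_c = 5.81365 × 0.935444 = 5.43834 m.
A = πr²/2 = π × 1.87²/2 = 5.49292 m².
Resultant F = γ·h_c·A = 10.05525 × 5.43834 × 5.49292 = 300.374 kN.
I_c = (π/8 − 8/(9π))·r⁴ = 0.109757 × 1.87⁴ = 1.34214 m⁴.
Centre of pressure: y_p = y_c + I_c/(y_c·A) = 5.81365 + 1.34214/(5.81365 × 5.49292) = 5.81365 + 0.0420287 = 5.85568 m along the plane.
The resultant acts 0.793653 + 0.0420287 = 0.835682 m (along the plate) below the hinge at the top edge, so the moment about the hinge is M = F × 0.835682 = 300.374 × 0.835682 = 251.017 kN·m.
A normal force at the bottom, 1.87 m from the hinge, must supply this moment: P = 251.017/1.87 = 134.234 kN.

P ≈ 134 kN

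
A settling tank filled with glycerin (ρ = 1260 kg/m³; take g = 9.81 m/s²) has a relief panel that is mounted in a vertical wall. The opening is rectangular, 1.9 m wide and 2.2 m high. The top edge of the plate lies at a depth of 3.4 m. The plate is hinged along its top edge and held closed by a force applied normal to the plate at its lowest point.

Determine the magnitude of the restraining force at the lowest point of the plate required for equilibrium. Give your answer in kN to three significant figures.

γ = ρg = 1260 × 9.81 / 1000 = 12.3606 kN/m³.
The centroid lies 2.2/2 = 1.1 m below the top edge, so the centroid depth is h_c = 3.4 + 1.1 = 4.5 m.
A = 1.9 × 2.2 = 4.18 m².
Resultant F = γ·h_c·A = 12.3606 × 4.5 × 4.18 = 232.503 kN.
I_c = b·h³/12 = 1.9 × 2.2³/12 = 1.68593 m⁴.
Centre of pressure: y_p = y_c + I_c/(y_c·A) = 4.5 + 1.68593/(4.5 × 4.18) = 4.5 + 0.0896295 = 4.58963 m along the plane.
The resultant acts 1.1 + 0.0896295 = 1.18963 m (along the plate) below the hinge at the top edge, so the moment about the hinge is M = F × 1.18963 = 232.503 × 1.18963 = 276.593 kN·m.
A normal force at the bottom, 2.2 m from the hinge, must supply this moment: P = 276.593/2.2 = 125.724 kN.

P ≈ 126 kN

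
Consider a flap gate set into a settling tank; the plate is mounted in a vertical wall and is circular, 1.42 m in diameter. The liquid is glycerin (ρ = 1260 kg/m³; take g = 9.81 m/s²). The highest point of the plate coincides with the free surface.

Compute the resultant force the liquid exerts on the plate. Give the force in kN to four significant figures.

γ = ρg = 1260 × 9.81 / 1000 = 12.3606 kN/m³.
The centroid is at the centre, 0.71 m below the top of the plate, so the centroid depth is h_c = 0.71 m.
A = π(0.71)² = 1.58368 m².
Resultant F = γ·h_c·A = 12.3606 × 0.71 × 1.58368 = 13.8984 kN.

F ≈ 13.90 kN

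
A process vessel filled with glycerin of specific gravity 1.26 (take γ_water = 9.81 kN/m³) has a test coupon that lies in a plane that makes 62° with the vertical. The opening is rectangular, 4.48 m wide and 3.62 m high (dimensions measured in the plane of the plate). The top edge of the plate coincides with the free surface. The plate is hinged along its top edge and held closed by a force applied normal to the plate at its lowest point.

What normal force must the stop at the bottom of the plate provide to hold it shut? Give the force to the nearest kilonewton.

P ≈ 114 kN

γ = 1.26 × 9.81 = 12.3606 kN/m³.
The plate makes 62° with the vertical, i.e. θ = 90° − 62° = 28° to the horizontal. Measuring y along the incline from the free-surface line, vertical depth h = y·sinθ with sinθ = 0.469472.
The centroid lies 3.62/2 = 1.81 m below the top edge, so y_c = 1.81 m and h_c = 1.81 × 0.469472 = 0.849744 m.
A = 4.48 × 3.62 = 16.2176 m².
Resultant F = γ·h_c·A = 12.3606 × 0.849744 × 16.2176 = 170.339 kN.
I_c = b·h³/12 = 4.48 × 3.62³/12 = 17.7102 m⁴.
Centre of pressure: y_p = y_c + I_c/(y_c·A) = 1.81 + 17.7102/(1.81 × 16.2176) = 1.81 + 0.603335 = 2.41334 m along the plane.
The resultant acts 1.81 + 0.603335 = 2.41334 m (along the plate) below the hinge at the top edge, so the moment about the hinge is M = F × 2.41334 = 170.339 × 2.41334 = 411.086 kN·m.
A normal force at the bottom, 3.62 m from the hinge, must supply this moment: P = 411.086/3.62 = 113.56 kN.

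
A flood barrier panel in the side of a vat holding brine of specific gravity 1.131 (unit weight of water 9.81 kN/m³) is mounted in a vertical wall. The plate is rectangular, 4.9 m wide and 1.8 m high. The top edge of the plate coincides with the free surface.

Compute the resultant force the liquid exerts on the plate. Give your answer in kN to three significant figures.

γ = 1.131 × 9.81 = 11.09511 kN/m³.
The centroid lies 1.8/2 = 0.9 m below the top edge, so the centroid depth is h_c = 0.9 m.
A = 4.9 × 1.8 = 8.82 m².
Resultant F = γ·h_c·A = 11.09511 × 0.9 × 8.82 = 88.073 kN.

F ≈ 88.1 kN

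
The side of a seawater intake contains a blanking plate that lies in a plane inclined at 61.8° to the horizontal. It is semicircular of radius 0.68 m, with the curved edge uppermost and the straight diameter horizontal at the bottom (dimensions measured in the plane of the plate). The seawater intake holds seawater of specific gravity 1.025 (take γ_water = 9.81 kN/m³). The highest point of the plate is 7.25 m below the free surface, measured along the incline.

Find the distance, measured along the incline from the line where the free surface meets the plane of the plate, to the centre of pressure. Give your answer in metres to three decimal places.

y_p = 7.646 m

γ = 1.025 × 9.81 = 10.05525 kN/m³.
Let θ = 61.8° be the plate's angle to the horizontal; measure y along the incline from where the plane meets the free surface. Vertical depth h = y·sinθ with sinθ = 0.881303.
The centroid lies 4r/(3π) = 0.288601 m above the diameter, so r − 4r/(3π) = 0.68 − 0.288601 = 0.391399 m below the topmost point, so y_c = 7.25 + 0.391399 = 7.6414 m and h_c = 7.6414 × 0.881303 = 6.73439 m.
A = πr²/2 = π × 0.68²/2 = 0.726336 m².
Resultant F = γ·h_c·A = 10.05525 × 6.73439 × 0.726336 = 49.1846 kN.
I_c = (π/8 − 8/(9π))·r⁴ = 0.109757 × 0.68⁴ = 0.0234676 m⁴.
Centre of pressure: y_p = y_c + I_c/(y_c·A) = 7.6414 + 0.0234676/(7.6414 × 0.726336) = 7.6414 + 0.00422823 = 7.64563 m along the plane.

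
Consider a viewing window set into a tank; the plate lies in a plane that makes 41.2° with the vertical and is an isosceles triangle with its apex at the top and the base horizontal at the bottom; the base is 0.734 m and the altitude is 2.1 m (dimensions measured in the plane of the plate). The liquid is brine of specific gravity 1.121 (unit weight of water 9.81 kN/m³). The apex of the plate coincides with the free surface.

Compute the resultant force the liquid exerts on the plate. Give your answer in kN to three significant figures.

γ = 1.121 × 9.81 = 10.99701 kN/m³.
The plate makes 41.2° with the vertical, i.e. θ = 90° − 41.2° = 48.8° to the horizontal. Measuring y along the incline from the free-surface line, vertical depth h = y·sinθ with sinθ = 0.752415.
With the apex up, the centroid sits 2h/3 = 2 × 2.1/3 = 1.4 m below the apex, so y_c = 1.4 m and h_c = 1.4 × 0.752415 = 1.05338 m.
A = ½ × 0.734 × 2.1 = 0.7707 m².
Resultant F = γ·h_c·A = 10.99701 × 1.05338 × 0.7707 = 8.92781 kN.

F ≈ 8.93 kN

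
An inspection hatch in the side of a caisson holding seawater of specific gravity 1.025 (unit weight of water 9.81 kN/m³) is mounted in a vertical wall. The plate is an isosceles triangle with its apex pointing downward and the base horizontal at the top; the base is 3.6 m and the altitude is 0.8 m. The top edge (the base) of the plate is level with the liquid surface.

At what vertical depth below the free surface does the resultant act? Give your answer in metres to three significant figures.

γ = 1.025 × 9.81 = 10.05525 kN/m³.
With the apex down, the centroid sits h/3 = 0.8/3 = 0.266667 m below the base (the top edge), so the centroid depth is h_c = 0.266667 m.
A = ½ × 3.6 × 0.8 = 1.44 m².
Resultant F = γ·h_c·A = 10.05525 × 0.266667 × 1.44 = 3.86122 kN.
I_c = b·h³/36 = 3.6 × 0.8³/36 = 0.0512 m⁴.
Centre of pressure: y_p = y_c + I_c/(y_c·A) = 0.266667 + 0.0512/(0.266667 × 1.44) = 0.266667 + 0.133333 = 0.4 m along the plane.

h_p = 0.400 m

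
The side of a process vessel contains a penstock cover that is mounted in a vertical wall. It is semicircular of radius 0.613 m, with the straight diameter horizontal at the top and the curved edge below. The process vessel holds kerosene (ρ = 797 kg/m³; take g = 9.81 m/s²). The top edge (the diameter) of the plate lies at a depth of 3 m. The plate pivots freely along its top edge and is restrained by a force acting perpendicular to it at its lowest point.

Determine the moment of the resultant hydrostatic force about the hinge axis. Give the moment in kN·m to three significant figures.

M ≈ 4.04 kN·m

γ = ρg = 797 × 9.81 / 1000 = 7.81857 kN/m³.
The centroid of a semicircle lies 4r/(3π) = 0.260165 m from the diameter, here below the top edge, so the centroid depth is h_c = 3 + 0.260165 = 3.26016 m.
A = πr²/2 = π × 0.613²/2 = 0.590257 m².
Resultant F = γ·h_c·A = 7.81857 × 3.26016 × 0.590257 = 15.0455 kN.
I_c = (π/8 − 8/(9π))·r⁴ = 0.109757 × 0.613⁴ = 0.0154979 m⁴.
Centre of pressure: y_p = y_c + I_c/(y_c·A) = 3.26016 + 0.0154979/(3.26016 × 0.590257) = 3.26016 + 0.00805365 = 3.26821 m along the plane.
The resultant acts 0.260165 + 0.00805365 = 0.268219 m (along the plate) below the hinge at the top edge, so the moment about the hinge is M = F × 0.268219 = 15.0455 × 0.268219 = 4.03549 kN·m.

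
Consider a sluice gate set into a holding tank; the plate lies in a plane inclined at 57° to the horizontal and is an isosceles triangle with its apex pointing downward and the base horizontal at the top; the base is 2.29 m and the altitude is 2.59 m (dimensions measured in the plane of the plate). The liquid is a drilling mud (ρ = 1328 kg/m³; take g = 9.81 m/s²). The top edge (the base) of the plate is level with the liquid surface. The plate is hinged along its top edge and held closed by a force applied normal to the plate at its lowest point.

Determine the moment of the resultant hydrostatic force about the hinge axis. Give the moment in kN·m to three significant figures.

γ = ρg = 1328 × 9.81 / 1000 = 13.02768 kN/m³.
Let θ = 57° be the plate's angle to the horizontal; measure y along the incline from where the plane meets the free surface. Vertical depth h = y·sinθ with sinθ = 0.838671.
With the apex down, the centroid sits h/3 = 2.59/3 = 0.863333 m below the base (the top edge), so y_c = 0.863333 m and h_c = 0.863333 × 0.838671 = 0.724052 m.
A = ½ × 2.29 × 2.59 = 2.96555 m².
Resultant F = γ·h_c·A = 13.02768 × 0.724052 × 2.96555 = 27.9732 kN.
I_c = b·h³/36 = 2.29 × 2.59³/36 = 1.10518 m⁴.
Centre of pressure: y_p = y_c + I_c/(y_c·A) = 0.863333 + 1.10518/(0.863333 × 2.96555) = 0.863333 + 0.431668 = 1.295 m along the plane.
The resultant acts 0.863333 + 0.431668 = 1.295 m (along the plate) below the hinge at the top edge, so the moment about the hinge is M = F × 1.295 = 27.9732 × 1.295 = 36.2253 kN·m.

M ≈ 36.2 kN·m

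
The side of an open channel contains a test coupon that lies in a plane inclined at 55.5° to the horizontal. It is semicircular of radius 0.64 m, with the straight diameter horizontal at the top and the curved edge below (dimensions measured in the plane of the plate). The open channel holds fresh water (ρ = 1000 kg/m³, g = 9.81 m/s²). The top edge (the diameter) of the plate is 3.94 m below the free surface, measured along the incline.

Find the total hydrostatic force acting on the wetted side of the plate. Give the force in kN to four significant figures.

F ≈ 21.91 kN

γ = ρg = 1000 × 9.81 = 9810 N/m³ = 9.81 kN/m³.
Let θ = 55.5° be the plate's angle to the horizontal; measure y along the incline from where the plane meets the free surface. Vertical depth h = y·sinθ with sinθ = 0.824126.
The centroid of a semicircle lies 4r/(3π) = 0.271624 m from the diameter, here below the top edge, so y_c = 3.94 + 0.271624 = 4.21162 m and h_c = 4.21162 × 0.824126 = 3.47091 m.
A = πr²/2 = π × 0.64²/2 = 0.643398 m².
Resultant F = γ·h_c·A = 9.81 × 3.47091 × 0.643398 = 21.9075 kN.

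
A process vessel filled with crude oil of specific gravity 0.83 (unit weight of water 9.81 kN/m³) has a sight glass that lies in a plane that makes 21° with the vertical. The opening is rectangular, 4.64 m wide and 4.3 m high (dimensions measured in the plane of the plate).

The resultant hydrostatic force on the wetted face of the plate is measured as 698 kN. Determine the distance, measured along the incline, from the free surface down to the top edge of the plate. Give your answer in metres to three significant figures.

γ = 0.83 × 9.81 = 8.1423 kN/m³.
A = 4.64 × 4.3 = 19.952 m².
From F = γ·h_c·A, the centroid depth is h_c = 698/(8.1423 × 19.952) = 4.29657 m.
The plate makes 21° with the vertical, i.e. θ = 90° − 21° = 69° to the horizontal. Measuring y along the incline from the free-surface line, vertical depth h = y·sinθ with sinθ = 0.933580.
Along the incline, y_c = h_c/sinθ = 4.29657/0.933580 = 4.60225 m.
The centroid lies 4.3/2 = 2.15 m below the top edge, so the top edge sits at y_top = 4.60225 − 2.15 = 2.45225 m along the incline.

y_top ≈ 2.45 m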